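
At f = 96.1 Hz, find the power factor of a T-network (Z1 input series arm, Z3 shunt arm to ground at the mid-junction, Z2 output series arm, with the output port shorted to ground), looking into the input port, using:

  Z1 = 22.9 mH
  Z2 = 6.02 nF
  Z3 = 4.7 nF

Step 1 — Angular frequency: ω = 2π·f = 2π·96.1 = 603.8 rad/s.
Step 2 — Component impedances:
  Z1: Z = jωL = j·603.8·0.0229 = 0 + j13.83 Ω
  Z2: Z = 1/(jωC) = -j/(ω·C) = 0 - j2.751e+05 Ω
  Z3: Z = 1/(jωC) = -j/(ω·C) = 0 - j3.524e+05 Ω
Step 3 — With the output port shorted to ground, the output series arm Z2 runs from the junction to ground; the shunt arm Z3 also runs from the junction to ground. They appear in parallel: Z3 || Z2 = 0 - j1.545e+05 Ω.
Step 4 — Series with input arm Z1: Z_in = Z1 + (Z3 || Z2) = 0 - j1.545e+05 Ω = 1.545e+05∠-90.0° Ω.
Step 5 — Power factor: PF = cos(φ) = Re(Z)/|Z| = 0/1.545e+05 = 0.
Step 6 — Type: Im(Z) = -1.545e+05 ⇒ leading (phase φ = -90.0°).

PF = 0 (leading, φ = -90.0°)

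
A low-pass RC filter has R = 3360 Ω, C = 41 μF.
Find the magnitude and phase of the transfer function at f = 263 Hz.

Step 1 — Angular frequency: ω = 2π·263 = 1652 rad/s.
Step 2 — Transfer function: H(jω) = 1/(1 + jωRC).
Step 3 — Denominator: 1 + jωRC = 1 + j·1652·3360·4.1e-05 = 1 + j227.6.
Step 4 — H = 1.93e-05 - j0.004393.
Step 5 — Magnitude: |H| = 0.004393 (-47.1 dB); phase: φ = -89.7°.

|H| = 0.004393 (-47.1 dB), φ = -89.7°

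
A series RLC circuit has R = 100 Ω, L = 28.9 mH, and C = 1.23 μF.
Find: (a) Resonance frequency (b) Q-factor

Step 1 — Resonance condition Im(Z)=0 gives ω₀ = 1/√(LC).
Step 2 — ω₀ = 1/√(0.0289·1.23e-06) = 5304 rad/s.
Step 3 — f₀ = ω₀/(2π) = 844.1 Hz.
Step 4 — Series Q: Q = ω₀L/R = 5304·0.0289/100 = 1.533.

(a) f₀ = 844.1 Hz  (b) Q = 1.533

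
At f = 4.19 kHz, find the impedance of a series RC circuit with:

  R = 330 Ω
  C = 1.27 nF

Step 1 — Angular frequency: ω = 2π·f = 2π·4190 = 2.633e+04 rad/s.
Step 2 — Component impedances:
  R: Z = R = 330 Ω
  C: Z = 1/(jωC) = -j/(ω·C) = 0 - j2.991e+04 Ω
Step 3 — Series combination: Z_total = R + C = 330 - j2.991e+04 Ω = 2.991e+04∠-89.4° Ω.

Z = 330 - j2.991e+04 Ω = 2.991e+04∠-89.4° Ω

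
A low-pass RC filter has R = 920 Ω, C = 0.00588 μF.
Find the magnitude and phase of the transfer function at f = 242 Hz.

Step 1 — Angular frequency: ω = 2π·242 = 1521 rad/s.
Step 2 — Transfer function: H(jω) = 1/(1 + jωRC).
Step 3 — Denominator: 1 + jωRC = 1 + j·1521·920·5.88e-09 = 1 + j0.008225.
Step 4 — H = 0.9999 - j0.008225.
Step 5 — Magnitude: |H| = 1 (-0.0 dB); phase: φ = -0.5°.

|H| = 1 (-0.0 dB), φ = -0.5°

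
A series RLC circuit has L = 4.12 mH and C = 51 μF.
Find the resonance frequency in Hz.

Step 1 — Resonance condition Im(Z)=0 gives ω₀ = 1/√(LC).
Step 2 — ω₀ = 1/√(0.00412·5.1e-05) = 2182 rad/s.
Step 3 — f₀ = ω₀/(2π) = 347.2 Hz.

f₀ = 347.2 Hz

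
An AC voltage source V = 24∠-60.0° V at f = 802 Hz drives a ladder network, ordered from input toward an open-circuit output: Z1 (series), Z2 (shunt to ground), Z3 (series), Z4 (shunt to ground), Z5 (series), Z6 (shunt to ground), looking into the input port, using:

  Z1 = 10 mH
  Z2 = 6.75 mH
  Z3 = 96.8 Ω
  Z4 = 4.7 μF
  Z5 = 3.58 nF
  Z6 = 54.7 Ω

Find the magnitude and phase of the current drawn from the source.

Step 1 — Angular frequency: ω = 2π·f = 2π·802 = 5039 rad/s.
Step 2 — Component impedances:
  Z1: Z = jωL = j·5039·0.01 = 0 + j50.39 Ω
  Z2: Z = jωL = j·5039·0.00675 = 0 + j34.01 Ω
  Z3: Z = R = 96.8 Ω
  Z4: Z = 1/(jωC) = -j/(ω·C) = 0 - j42.22 Ω
  Z5: Z = 1/(jωC) = -j/(ω·C) = 0 - j5.543e+04 Ω
  Z6: Z = R = 54.7 Ω
Step 3 — Ladder network (open output): work backward from the far end, alternating series and parallel combinations. Z_in = 11.87 + j85.41 Ω = 86.23∠82.1° Ω.
Step 4 — Source phasor: V = 24∠-60.0° V = 12 - j20.78 V.
Step 5 — Ohm's law: I = V / Z_total = (12 - j20.78) / (11.87 + j85.41) = -0.2196 - j0.171 A.
Step 6 — Convert to polar: |I| = 0.2783 A, ∠I = -142.1°.

I = 0.2783∠-142.1° A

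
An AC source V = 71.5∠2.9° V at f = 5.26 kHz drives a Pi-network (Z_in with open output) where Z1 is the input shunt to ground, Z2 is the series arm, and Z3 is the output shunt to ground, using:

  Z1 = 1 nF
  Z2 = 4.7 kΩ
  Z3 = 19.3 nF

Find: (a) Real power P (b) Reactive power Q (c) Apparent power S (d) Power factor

Step 1 — Angular frequency: ω = 2π·f = 2π·5260 = 3.305e+04 rad/s.
Step 2 — Component impedances:
  Z1: Z = 1/(jωC) = -j/(ω·C) = 0 - j3.026e+04 Ω
  Z2: Z = R = 4700 Ω
  Z3: Z = 1/(jωC) = -j/(ω·C) = 0 - j1568 Ω
Step 3 — With open output, the series arm Z2 and the output shunt Z3 appear in series to ground: Z2 + Z3 = 4700 - j1568 Ω.
Step 4 — Parallel with input shunt Z1: Z_in = Z1 || (Z2 + Z3) = 4158 - j2105 Ω = 4660∠-26.8° Ω.
Step 5 — Source phasor: V = 71.5∠2.9° V = 71.41 + j3.617 V.
Step 6 — Current: I = V / Z = 0.01332 + j0.007613 A = 0.01534∠29.7° A.
Step 7 — Complex power: S = V·I* = 0.9788 - j0.4955 VA.
Step 8 — Real power: P = Re(S) = 0.9788 W.
Step 9 — Reactive power: Q = Im(S) = -0.4955 VAR.
Step 10 — Apparent power: |S| = 1.097 VA.
Step 11 — Power factor: PF = P/|S| = 0.8922 (leading).

(a) P = 0.9788 W  (b) Q = -0.4955 VAR  (c) S = 1.097 VA  (d) PF = 0.8922 (leading)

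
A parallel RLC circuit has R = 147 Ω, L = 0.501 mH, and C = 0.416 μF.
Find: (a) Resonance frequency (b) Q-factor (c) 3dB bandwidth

Step 1 — Resonance: ω₀ = 1/√(LC) = 1/√(0.000501·4.16e-07) = 6.927e+04 rad/s.
Step 2 — f₀ = ω₀/(2π) = 1.102e+04 Hz.
Step 3 — Parallel Q: Q = R/(ω₀L) = 147/(6.927e+04·0.000501) = 4.236.
Step 4 — Bandwidth: Δω = ω₀/Q = 1.635e+04 rad/s; BW = Δω/(2π) = 2603 Hz.

(a) f₀ = 1.102e+04 Hz  (b) Q = 4.236  (c) BW = 2603 Hz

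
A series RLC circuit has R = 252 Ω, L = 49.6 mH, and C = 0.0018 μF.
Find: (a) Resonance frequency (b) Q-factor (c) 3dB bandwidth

Step 1 — Resonance condition Im(Z)=0 gives ω₀ = 1/√(LC).
Step 2 — ω₀ = 1/√(0.0496·1.8e-09) = 1.058e+05 rad/s.
Step 3 — f₀ = ω₀/(2π) = 1.684e+04 Hz.
Step 4 — Series Q: Q = ω₀L/R = 1.058e+05·0.0496/252 = 20.83.
Step 5 — 3dB bandwidth: Δω = ω₀/Q = 5081 rad/s; BW = Δω/(2π) = 808.6 Hz.

(a) f₀ = 1.684e+04 Hz  (b) Q = 20.83  (c) BW = 808.6 Hz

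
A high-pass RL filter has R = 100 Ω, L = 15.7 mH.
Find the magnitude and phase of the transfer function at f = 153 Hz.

Step 1 — Angular frequency: ω = 2π·153 = 961.3 rad/s.
Step 2 — Transfer function: H(jω) = jωL/(R + jωL).
Step 3 — Numerator jωL = j·15.09; denominator R + jωL = 100 + j15.09.
Step 4 — H = 0.02227 + j0.1476.
Step 5 — Magnitude: |H| = 0.1492 (-16.5 dB); phase: φ = 81.4°.

|H| = 0.1492 (-16.5 dB), φ = 81.4°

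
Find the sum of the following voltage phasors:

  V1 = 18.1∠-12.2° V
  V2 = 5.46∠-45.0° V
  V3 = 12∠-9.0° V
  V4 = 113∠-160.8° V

Step 1 — Convert each phasor to rectangular form:
  V1 = 18.1·(cos(-12.2°) + j·sin(-12.2°)) = 17.69 - j3.825 V
  V2 = 5.46·(cos(-45.0°) + j·sin(-45.0°)) = 3.861 - j3.861 V
  V3 = 12·(cos(-9.0°) + j·sin(-9.0°)) = 11.85 - j1.877 V
  V4 = 113·(cos(-160.8°) + j·sin(-160.8°)) = -106.7 - j37.16 V
Step 2 — Sum components: V_total = -73.31 - j46.72 V.
Step 3 — Convert to polar: |V_total| = 86.93 V, ∠V_total = -147.5°.

V_total = 86.93∠-147.5° V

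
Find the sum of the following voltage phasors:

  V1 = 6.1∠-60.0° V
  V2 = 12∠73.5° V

Step 1 — Convert each phasor to rectangular form:
  V1 = 6.1·(cos(-60.0°) + j·sin(-60.0°)) = 3.05 - j5.283 V
  V2 = 12·(cos(73.5°) + j·sin(73.5°)) = 3.408 + j11.51 V
Step 2 — Sum components: V_total = 6.458 + j6.223 V.
Step 3 — Convert to polar: |V_total| = 8.969 V, ∠V_total = 43.9°.

V_total = 8.969∠43.9° V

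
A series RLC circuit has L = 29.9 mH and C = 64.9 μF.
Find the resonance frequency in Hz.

Step 1 — Resonance condition Im(Z)=0 gives ω₀ = 1/√(LC).
Step 2 — ω₀ = 1/√(0.0299·6.49e-05) = 717.9 rad/s.
Step 3 — f₀ = ω₀/(2π) = 114.3 Hz.

f₀ = 114.3 Hz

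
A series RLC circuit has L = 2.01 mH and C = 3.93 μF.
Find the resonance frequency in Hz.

Step 1 — Resonance condition Im(Z)=0 gives ω₀ = 1/√(LC).
Step 2 — ω₀ = 1/√(0.00201·3.93e-06) = 1.125e+04 rad/s.
Step 3 — f₀ = ω₀/(2π) = 1791 Hz.

f₀ = 1791 Hz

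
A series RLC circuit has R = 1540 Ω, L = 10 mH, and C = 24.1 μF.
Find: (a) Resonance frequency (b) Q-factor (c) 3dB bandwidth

Step 1 — Resonance: ω₀ = 1/√(LC) = 1/√(0.01·2.41e-05) = 2037 rad/s.
Step 2 — f₀ = ω₀/(2π) = 324.2 Hz.
Step 3 — Series Q: Q = ω₀L/R = 2037·0.01/1540 = 0.01323.
Step 4 — Bandwidth: Δω = ω₀/Q = 1.54e+05 rad/s; BW = Δω/(2π) = 2.451e+04 Hz.

(a) f₀ = 324.2 Hz  (b) Q = 0.01323  (c) BW = 2.451e+04 Hz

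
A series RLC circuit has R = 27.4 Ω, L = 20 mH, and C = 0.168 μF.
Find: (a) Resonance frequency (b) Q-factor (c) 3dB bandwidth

Step 1 — Resonance: ω₀ = 1/√(LC) = 1/√(0.02·1.68e-07) = 1.725e+04 rad/s.
Step 2 — f₀ = ω₀/(2π) = 2746 Hz.
Step 3 — Series Q: Q = ω₀L/R = 1.725e+04·0.02/27.4 = 12.59.
Step 4 — Bandwidth: Δω = ω₀/Q = 1370 rad/s; BW = Δω/(2π) = 218 Hz.

(a) f₀ = 2746 Hz  (b) Q = 12.59  (c) BW = 218 Hz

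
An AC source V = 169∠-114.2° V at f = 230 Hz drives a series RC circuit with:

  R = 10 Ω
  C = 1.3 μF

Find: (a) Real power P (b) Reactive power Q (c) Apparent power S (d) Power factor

Step 1 — Angular frequency: ω = 2π·f = 2π·230 = 1445 rad/s.
Step 2 — Component impedances:
  R: Z = R = 10 Ω
  C: Z = 1/(jωC) = -j/(ω·C) = 0 - j532.3 Ω
Step 3 — Series combination: Z_total = R + C = 10 - j532.3 Ω = 532.4∠-88.9° Ω.
Step 4 — Source phasor: V = 169∠-114.2° V = -69.28 - j154.1 V.
Step 5 — Current: I = V / Z = 0.287 - j0.1355 A = 0.3174∠-25.3° A.
Step 6 — Complex power: S = V·I* = 1.008 - j53.64 VA.
Step 7 — Real power: P = Re(S) = 1.008 W.
Step 8 — Reactive power: Q = Im(S) = -53.64 VAR.
Step 9 — Apparent power: |S| = 53.65 VA.
Step 10 — Power factor: PF = P/|S| = 0.01878 (leading).

(a) P = 1.008 W  (b) Q = -53.64 VAR  (c) S = 53.65 VA  (d) PF = 0.01878 (leading)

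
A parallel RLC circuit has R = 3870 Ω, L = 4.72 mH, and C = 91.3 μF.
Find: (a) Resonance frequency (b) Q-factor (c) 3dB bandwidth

Step 1 — Resonance: ω₀ = 1/√(LC) = 1/√(0.00472·9.13e-05) = 1523 rad/s.
Step 2 — f₀ = ω₀/(2π) = 242.4 Hz.
Step 3 — Parallel Q: Q = R/(ω₀L) = 3870/(1523·0.00472) = 538.2.
Step 4 — Bandwidth: Δω = ω₀/Q = 2.83 rad/s; BW = Δω/(2π) = 0.4504 Hz.

(a) f₀ = 242.4 Hz  (b) Q = 538.2  (c) BW = 0.4504 Hz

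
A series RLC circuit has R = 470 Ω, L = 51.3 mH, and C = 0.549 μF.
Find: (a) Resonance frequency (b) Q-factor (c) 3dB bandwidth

Step 1 — Resonance condition Im(Z)=0 gives ω₀ = 1/√(LC).
Step 2 — ω₀ = 1/√(0.0513·5.49e-07) = 5959 rad/s.
Step 3 — f₀ = ω₀/(2π) = 948.4 Hz.
Step 4 — Series Q: Q = ω₀L/R = 5959·0.0513/470 = 0.6504.
Step 5 — 3dB bandwidth: Δω = ω₀/Q = 9162 rad/s; BW = Δω/(2π) = 1458 Hz.

(a) f₀ = 948.4 Hz  (b) Q = 0.6504  (c) BW = 1458 Hz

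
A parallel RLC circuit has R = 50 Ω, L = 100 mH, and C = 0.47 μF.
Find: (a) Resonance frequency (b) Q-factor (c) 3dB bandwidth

Step 1 — Resonance: ω₀ = 1/√(LC) = 1/√(0.1·4.7e-07) = 4613 rad/s.
Step 2 — f₀ = ω₀/(2π) = 734.1 Hz.
Step 3 — Parallel Q: Q = R/(ω₀L) = 50/(4613·0.1) = 0.1084.
Step 4 — Bandwidth: Δω = ω₀/Q = 4.255e+04 rad/s; BW = Δω/(2π) = 6773 Hz.

(a) f₀ = 734.1 Hz  (b) Q = 0.1084  (c) BW = 6773 Hz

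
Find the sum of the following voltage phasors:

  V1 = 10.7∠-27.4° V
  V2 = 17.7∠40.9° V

Step 1 — Convert each phasor to rectangular form:
  V1 = 10.7·(cos(-27.4°) + j·sin(-27.4°)) = 9.5 - j4.924 V
  V2 = 17.7·(cos(40.9°) + j·sin(40.9°)) = 13.38 + j11.59 V
Step 2 — Sum components: V_total = 22.88 + j6.665 V.
Step 3 — Convert to polar: |V_total| = 23.83 V, ∠V_total = 16.2°.

V_total = 23.83∠16.2° V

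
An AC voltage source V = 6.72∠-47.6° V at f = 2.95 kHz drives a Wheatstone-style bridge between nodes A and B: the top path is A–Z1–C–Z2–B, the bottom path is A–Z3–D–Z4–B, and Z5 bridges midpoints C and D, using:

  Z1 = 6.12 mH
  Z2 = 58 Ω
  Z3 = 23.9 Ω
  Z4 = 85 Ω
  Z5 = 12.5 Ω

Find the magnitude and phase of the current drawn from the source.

Step 1 — Angular frequency: ω = 2π·f = 2π·2950 = 1.854e+04 rad/s.
Step 2 — Component impedances:
  Z1: Z = jωL = j·1.854e+04·0.00612 = 0 + j113.4 Ω
  Z2: Z = R = 58 Ω
  Z3: Z = R = 23.9 Ω
  Z4: Z = R = 85 Ω
  Z5: Z = R = 12.5 Ω
Step 3 — Bridge requires nodal analysis (the Z5 bridge couples midpoints C and D, so the two paths cannot be reduced to a simple series/parallel combination). Setting node B to ground and injecting 1 A at node A, the 3-node admittance system at A, C, D solves to V_A = Z_AB = 60.07 + j7.588 Ω = 60.55∠7.2° Ω.
Step 4 — Source phasor: V = 6.72∠-47.6° V = 4.531 - j4.962 V.
Step 5 — Ohm's law: I = V / Z_total = (4.531 - j4.962) / (60.07 + j7.588) = 0.06398 - j0.09069 A.
Step 6 — Convert to polar: |I| = 0.111 A, ∠I = -54.8°.

I = 0.111∠-54.8° A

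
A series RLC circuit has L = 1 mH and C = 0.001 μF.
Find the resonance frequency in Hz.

Step 1 — Resonance condition Im(Z)=0 gives ω₀ = 1/√(LC).
Step 2 — ω₀ = 1/√(0.001·1e-09) = 1e+06 rad/s.
Step 3 — f₀ = ω₀/(2π) = 1.592e+05 Hz.

f₀ = 1.592e+05 Hz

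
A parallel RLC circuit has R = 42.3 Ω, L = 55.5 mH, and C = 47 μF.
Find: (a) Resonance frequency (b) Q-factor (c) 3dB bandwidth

Step 1 — Resonance: ω₀ = 1/√(LC) = 1/√(0.0555·4.7e-05) = 619.2 rad/s.
Step 2 — f₀ = ω₀/(2π) = 98.54 Hz.
Step 3 — Parallel Q: Q = R/(ω₀L) = 42.3/(619.2·0.0555) = 1.231.
Step 4 — Bandwidth: Δω = ω₀/Q = 503 rad/s; BW = Δω/(2π) = 80.05 Hz.

(a) f₀ = 98.54 Hz  (b) Q = 1.231  (c) BW = 80.05 Hz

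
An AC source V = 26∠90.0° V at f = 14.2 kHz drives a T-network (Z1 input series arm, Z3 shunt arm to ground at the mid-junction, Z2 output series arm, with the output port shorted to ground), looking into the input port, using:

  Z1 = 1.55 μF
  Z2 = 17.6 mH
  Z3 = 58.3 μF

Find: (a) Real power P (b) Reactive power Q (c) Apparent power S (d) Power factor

Step 1 — Angular frequency: ω = 2π·f = 2π·1.42e+04 = 8.922e+04 rad/s.
Step 2 — Component impedances:
  Z1: Z = 1/(jωC) = -j/(ω·C) = 0 - j7.231 Ω
  Z2: Z = jωL = j·8.922e+04·0.0176 = 0 + j1570 Ω
  Z3: Z = 1/(jωC) = -j/(ω·C) = 0 - j0.1922 Ω
Step 3 — With the output port shorted to ground, the output series arm Z2 runs from the junction to ground; the shunt arm Z3 also runs from the junction to ground. They appear in parallel: Z3 || Z2 = 0 - j0.1923 Ω.
Step 4 — Series with input arm Z1: Z_in = Z1 + (Z3 || Z2) = 0 - j7.423 Ω = 7.423∠-90.0° Ω.
Step 5 — Source phasor: V = 26∠90.0° V = 0 + j26 V.
Step 6 — Current: I = V / Z = -3.502 A = 3.502∠180.0° A.
Step 7 — Complex power: S = V·I* = 0 - j91.06 VA.
Step 8 — Real power: P = Re(S) = 0 W.
Step 9 — Reactive power: Q = Im(S) = -91.06 VAR.
Step 10 — Apparent power: |S| = 91.06 VA.
Step 11 — Power factor: PF = P/|S| = 0 (leading).

(a) P = 0 W  (b) Q = -91.06 VAR  (c) S = 91.06 VA  (d) PF = 0 (leading)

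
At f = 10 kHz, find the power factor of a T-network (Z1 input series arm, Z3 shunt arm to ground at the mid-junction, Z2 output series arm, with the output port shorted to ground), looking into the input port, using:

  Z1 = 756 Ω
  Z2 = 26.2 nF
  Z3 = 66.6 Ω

Step 1 — Angular frequency: ω = 2π·f = 2π·1e+04 = 6.283e+04 rad/s.
Step 2 — Component impedances:
  Z1: Z = R = 756 Ω
  Z2: Z = 1/(jωC) = -j/(ω·C) = 0 - j607.5 Ω
  Z3: Z = R = 66.6 Ω
Step 3 — With the output port shorted to ground, the output series arm Z2 runs from the junction to ground; the shunt arm Z3 also runs from the junction to ground. They appear in parallel: Z3 || Z2 = 65.81 - j7.215 Ω.
Step 4 — Series with input arm Z1: Z_in = Z1 + (Z3 || Z2) = 821.8 - j7.215 Ω = 821.8∠-0.5° Ω.
Step 5 — Power factor: PF = cos(φ) = Re(Z)/|Z| = 821.8/821.8 = 1.
Step 6 — Type: Im(Z) = -7.215 ⇒ leading (phase φ = -0.5°).

PF = 1 (leading, φ = -0.5°)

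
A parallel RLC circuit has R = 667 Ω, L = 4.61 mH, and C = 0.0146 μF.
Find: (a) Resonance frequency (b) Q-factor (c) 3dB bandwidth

Step 1 — Resonance: ω₀ = 1/√(LC) = 1/√(0.00461·1.46e-08) = 1.219e+05 rad/s.
Step 2 — f₀ = ω₀/(2π) = 1.94e+04 Hz.
Step 3 — Parallel Q: Q = R/(ω₀L) = 667/(1.219e+05·0.00461) = 1.187.
Step 4 — Bandwidth: Δω = ω₀/Q = 1.027e+05 rad/s; BW = Δω/(2π) = 1.634e+04 Hz.

(a) f₀ = 1.94e+04 Hz  (b) Q = 1.187  (c) BW = 1.634e+04 Hz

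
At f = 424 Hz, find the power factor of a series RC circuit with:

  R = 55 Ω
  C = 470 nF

Step 1 — Angular frequency: ω = 2π·f = 2π·424 = 2664 rad/s.
Step 2 — Component impedances:
  R: Z = R = 55 Ω
  C: Z = 1/(jωC) = -j/(ω·C) = 0 - j798.6 Ω
Step 3 — Series combination: Z_total = R + C = 55 - j798.6 Ω = 800.5∠-86.1° Ω.
Step 4 — Power factor: PF = cos(φ) = Re(Z)/|Z| = 55/800.54 = 0.0687.
Step 5 — Type: Im(Z) = -798.6 ⇒ leading (phase φ = -86.1°).

PF = 0.0687 (leading, φ = -86.1°)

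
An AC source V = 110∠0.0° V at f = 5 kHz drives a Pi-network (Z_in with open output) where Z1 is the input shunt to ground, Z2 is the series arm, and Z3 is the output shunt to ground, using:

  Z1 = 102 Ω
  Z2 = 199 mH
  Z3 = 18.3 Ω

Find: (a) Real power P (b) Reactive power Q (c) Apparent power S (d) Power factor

Step 1 — Angular frequency: ω = 2π·f = 2π·5000 = 3.142e+04 rad/s.
Step 2 — Component impedances:
  Z1: Z = R = 102 Ω
  Z2: Z = jωL = j·3.142e+04·0.199 = 0 + j6252 Ω
  Z3: Z = R = 18.3 Ω
Step 3 — With open output, the series arm Z2 and the output shunt Z3 appear in series to ground: Z2 + Z3 = 18.3 + j6252 Ω.
Step 4 — Parallel with input shunt Z1: Z_in = Z1 || (Z2 + Z3) = 102 + j1.664 Ω = 102∠0.9° Ω.
Step 5 — Source phasor: V = 110∠0.0° V = 110 V.
Step 6 — Current: I = V / Z = 1.078 - j0.01759 A = 1.079∠-0.9° A.
Step 7 — Complex power: S = V·I* = 118.6 + j1.935 VA.
Step 8 — Real power: P = Re(S) = 118.6 W.
Step 9 — Reactive power: Q = Im(S) = 1.935 VAR.
Step 10 — Apparent power: |S| = 118.6 VA.
Step 11 — Power factor: PF = P/|S| = 0.9999 (lagging).

(a) P = 118.6 W  (b) Q = 1.935 VAR  (c) S = 118.6 VA  (d) PF = 0.9999 (lagging)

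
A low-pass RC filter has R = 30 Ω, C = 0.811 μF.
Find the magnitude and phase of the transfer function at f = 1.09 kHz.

Step 1 — Angular frequency: ω = 2π·1090 = 6849 rad/s.
Step 2 — Transfer function: H(jω) = 1/(1 + jωRC).
Step 3 — Denominator: 1 + jωRC = 1 + j·6849·30·8.11e-07 = 1 + j0.1666.
Step 4 — H = 0.973 - j0.1621.
Step 5 — Magnitude: |H| = 0.9864 (-0.1 dB); phase: φ = -9.5°.

|H| = 0.9864 (-0.1 dB), φ = -9.5°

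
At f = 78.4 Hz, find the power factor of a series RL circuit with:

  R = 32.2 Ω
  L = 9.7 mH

Step 1 — Angular frequency: ω = 2π·f = 2π·78.4 = 492.6 rad/s.
Step 2 — Component impedances:
  R: Z = R = 32.2 Ω
  L: Z = jωL = j·492.6·0.0097 = 0 + j4.778 Ω
Step 3 — Series combination: Z_total = R + L = 32.2 + j4.778 Ω = 32.55∠8.4° Ω.
Step 4 — Power factor: PF = cos(φ) = Re(Z)/|Z| = 32.2/32.55 = 0.9892.
Step 5 — Type: Im(Z) = 4.778 ⇒ lagging (phase φ = 8.4°).

PF = 0.9892 (lagging, φ = 8.4°)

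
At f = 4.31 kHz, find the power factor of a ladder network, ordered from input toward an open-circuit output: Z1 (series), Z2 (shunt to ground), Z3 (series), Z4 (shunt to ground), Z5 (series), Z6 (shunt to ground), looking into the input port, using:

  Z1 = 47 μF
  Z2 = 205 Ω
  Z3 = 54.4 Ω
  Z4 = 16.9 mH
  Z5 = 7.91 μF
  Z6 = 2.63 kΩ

Step 1 — Angular frequency: ω = 2π·f = 2π·4310 = 2.708e+04 rad/s.
Step 2 — Component impedances:
  Z1: Z = 1/(jωC) = -j/(ω·C) = 0 - j0.7857 Ω
  Z2: Z = R = 205 Ω
  Z3: Z = R = 54.4 Ω
  Z4: Z = jωL = j·2.708e+04·0.0169 = 0 + j457.7 Ω
  Z5: Z = 1/(jωC) = -j/(ω·C) = 0 - j4.668 Ω
  Z6: Z = R = 2630 Ω
Step 3 — Ladder network (open output): work backward from the far end, alternating series and parallel combinations. Z_in = 159.5 + j59.29 Ω = 170.1∠20.4° Ω.
Step 4 — Power factor: PF = cos(φ) = Re(Z)/|Z| = 159.47/170.14 = 0.9373.
Step 5 — Type: Im(Z) = 59.29 ⇒ lagging (phase φ = 20.4°).

PF = 0.9373 (lagging, φ = 20.4°)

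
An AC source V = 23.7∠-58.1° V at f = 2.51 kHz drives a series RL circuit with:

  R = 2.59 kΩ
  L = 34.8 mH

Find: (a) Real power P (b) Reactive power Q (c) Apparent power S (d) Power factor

Step 1 — Angular frequency: ω = 2π·f = 2π·2510 = 1.577e+04 rad/s.
Step 2 — Component impedances:
  R: Z = R = 2590 Ω
  L: Z = jωL = j·1.577e+04·0.0348 = 0 + j548.8 Ω
Step 3 — Series combination: Z_total = R + L = 2590 + j548.8 Ω = 2648∠12.0° Ω.
Step 4 — Source phasor: V = 23.7∠-58.1° V = 12.52 - j20.12 V.
Step 5 — Current: I = V / Z = 0.003052 - j0.008415 A = 0.008952∠-70.1° A.
Step 6 — Complex power: S = V·I* = 0.2075 + j0.04398 VA.
Step 7 — Real power: P = Re(S) = 0.2075 W.
Step 8 — Reactive power: Q = Im(S) = 0.04398 VAR.
Step 9 — Apparent power: |S| = 0.2122 VA.
Step 10 — Power factor: PF = P/|S| = 0.9783 (lagging).

(a) P = 0.2075 W  (b) Q = 0.04398 VAR  (c) S = 0.2122 VA  (d) PF = 0.9783 (lagging)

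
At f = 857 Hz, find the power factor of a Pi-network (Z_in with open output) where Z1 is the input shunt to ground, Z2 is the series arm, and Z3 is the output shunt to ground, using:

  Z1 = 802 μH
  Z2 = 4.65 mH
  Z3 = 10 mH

Step 1 — Angular frequency: ω = 2π·f = 2π·857 = 5385 rad/s.
Step 2 — Component impedances:
  Z1: Z = jωL = j·5385·0.000802 = 0 + j4.319 Ω
  Z2: Z = jωL = j·5385·0.00465 = 0 + j25.04 Ω
  Z3: Z = jωL = j·5385·0.01 = 0 + j53.85 Ω
Step 3 — With open output, the series arm Z2 and the output shunt Z3 appear in series to ground: Z2 + Z3 = 0 + j78.89 Ω.
Step 4 — Parallel with input shunt Z1: Z_in = Z1 || (Z2 + Z3) = 0 + j4.094 Ω = 4.094∠90.0° Ω.
Step 5 — Power factor: PF = cos(φ) = Re(Z)/|Z| = -0/4.094 = -0.
Step 6 — Type: Im(Z) = 4.094 ⇒ lagging (phase φ = 90.0°).

PF = -0 (lagging, φ = 90.0°)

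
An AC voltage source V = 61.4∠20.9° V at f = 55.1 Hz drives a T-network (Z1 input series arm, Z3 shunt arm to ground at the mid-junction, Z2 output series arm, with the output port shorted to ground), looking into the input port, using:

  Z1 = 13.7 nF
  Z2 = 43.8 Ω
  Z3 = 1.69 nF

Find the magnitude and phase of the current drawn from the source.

Step 1 — Angular frequency: ω = 2π·f = 2π·55.1 = 346.2 rad/s.
Step 2 — Component impedances:
  Z1: Z = 1/(jωC) = -j/(ω·C) = 0 - j2.108e+05 Ω
  Z2: Z = R = 43.8 Ω
  Z3: Z = 1/(jωC) = -j/(ω·C) = 0 - j1.709e+06 Ω
Step 3 — With the output port shorted to ground, the output series arm Z2 runs from the junction to ground; the shunt arm Z3 also runs from the junction to ground. They appear in parallel: Z3 || Z2 = 43.8 - j0.001122 Ω.
Step 4 — Series with input arm Z1: Z_in = Z1 + (Z3 || Z2) = 43.8 - j2.108e+05 Ω = 2.108e+05∠-90.0° Ω.
Step 5 — Source phasor: V = 61.4∠20.9° V = 57.36 + j21.9 V.
Step 6 — Ohm's law: I = V / Z_total = (57.36 + j21.9) / (43.8 - j2.108e+05) = -0.0001038 + j0.0002721 A.
Step 7 — Convert to polar: |I| = 0.0002912 A, ∠I = 110.9°.

I = 0.0002912∠110.9° A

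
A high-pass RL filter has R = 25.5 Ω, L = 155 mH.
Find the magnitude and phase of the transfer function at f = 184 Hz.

Step 1 — Angular frequency: ω = 2π·184 = 1156 rad/s.
Step 2 — Transfer function: H(jω) = jωL/(R + jωL).
Step 3 — Numerator jωL = j·179.2; denominator R + jωL = 25.5 + j179.2.
Step 4 — H = 0.9802 + j0.1395.
Step 5 — Magnitude: |H| = 0.99 (-0.1 dB); phase: φ = 8.1°.

|H| = 0.99 (-0.1 dB), φ = 8.1°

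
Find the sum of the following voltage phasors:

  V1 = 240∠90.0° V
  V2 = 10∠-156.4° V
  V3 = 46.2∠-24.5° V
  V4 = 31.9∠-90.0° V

Step 1 — Convert each phasor to rectangular form:
  V1 = 240·(cos(90.0°) + j·sin(90.0°)) = 0 + j240 V
  V2 = 10·(cos(-156.4°) + j·sin(-156.4°)) = -9.164 - j4.003 V
  V3 = 46.2·(cos(-24.5°) + j·sin(-24.5°)) = 42.04 - j19.16 V
  V4 = 31.9·(cos(-90.0°) + j·sin(-90.0°)) = 0 - j31.9 V
Step 2 — Sum components: V_total = 32.88 + j184.9 V.
Step 3 — Convert to polar: |V_total| = 187.8 V, ∠V_total = 79.9°.

V_total = 187.8∠79.9° V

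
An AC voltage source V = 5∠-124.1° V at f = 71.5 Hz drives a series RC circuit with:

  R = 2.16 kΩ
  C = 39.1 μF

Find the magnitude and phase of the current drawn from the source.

Step 1 — Angular frequency: ω = 2π·f = 2π·71.5 = 449.2 rad/s.
Step 2 — Component impedances:
  R: Z = R = 2160 Ω
  C: Z = 1/(jωC) = -j/(ω·C) = 0 - j56.93 Ω
Step 3 — Series combination: Z_total = R + C = 2160 - j56.93 Ω = 2161∠-1.5° Ω.
Step 4 — Source phasor: V = 5∠-124.1° V = -2.803 - j4.14 V.
Step 5 — Ohm's law: I = V / Z_total = (-2.803 - j4.14) / (2160 - j56.93) = -0.001246 - j0.00195 A.
Step 6 — Convert to polar: |I| = 0.002314 A, ∠I = -122.6°.

I = 0.002314∠-122.6° A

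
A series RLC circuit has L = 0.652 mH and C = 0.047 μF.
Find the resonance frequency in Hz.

Step 1 — Resonance condition Im(Z)=0 gives ω₀ = 1/√(LC).
Step 2 — ω₀ = 1/√(0.000652·4.7e-08) = 1.806e+05 rad/s.
Step 3 — f₀ = ω₀/(2π) = 2.875e+04 Hz.

f₀ = 2.875e+04 Hz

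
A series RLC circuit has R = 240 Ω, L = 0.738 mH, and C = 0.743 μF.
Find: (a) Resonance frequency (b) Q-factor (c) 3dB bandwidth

Step 1 — Resonance: ω₀ = 1/√(LC) = 1/√(0.000738·7.43e-07) = 4.27e+04 rad/s.
Step 2 — f₀ = ω₀/(2π) = 6797 Hz.
Step 3 — Series Q: Q = ω₀L/R = 4.27e+04·0.000738/240 = 0.1313.
Step 4 — Bandwidth: Δω = ω₀/Q = 3.252e+05 rad/s; BW = Δω/(2π) = 5.176e+04 Hz.

(a) f₀ = 6797 Hz  (b) Q = 0.1313  (c) BW = 5.176e+04 Hz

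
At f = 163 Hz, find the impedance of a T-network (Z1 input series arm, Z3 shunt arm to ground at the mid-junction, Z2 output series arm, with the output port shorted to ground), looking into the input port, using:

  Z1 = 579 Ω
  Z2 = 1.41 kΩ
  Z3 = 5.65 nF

Step 1 — Angular frequency: ω = 2π·f = 2π·163 = 1024 rad/s.
Step 2 — Component impedances:
  Z1: Z = R = 579 Ω
  Z2: Z = R = 1410 Ω
  Z3: Z = 1/(jωC) = -j/(ω·C) = 0 - j1.728e+05 Ω
Step 3 — With the output port shorted to ground, the output series arm Z2 runs from the junction to ground; the shunt arm Z3 also runs from the junction to ground. They appear in parallel: Z3 || Z2 = 1410 - j11.5 Ω.
Step 4 — Series with input arm Z1: Z_in = Z1 + (Z3 || Z2) = 1989 - j11.5 Ω = 1989∠-0.3° Ω.

Z = 1989 - j11.5 Ω = 1989∠-0.3° Ω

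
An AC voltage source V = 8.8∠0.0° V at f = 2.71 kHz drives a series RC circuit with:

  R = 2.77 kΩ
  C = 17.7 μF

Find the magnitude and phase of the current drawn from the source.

Step 1 — Angular frequency: ω = 2π·f = 2π·2710 = 1.703e+04 rad/s.
Step 2 — Component impedances:
  R: Z = R = 2770 Ω
  C: Z = 1/(jωC) = -j/(ω·C) = 0 - j3.318 Ω
Step 3 — Series combination: Z_total = R + C = 2770 - j3.318 Ω = 2770∠-0.1° Ω.
Step 4 — Source phasor: V = 8.8∠0.0° V = 8.8 V.
Step 5 — Ohm's law: I = V / Z_total = (8.8) / (2770 - j3.318) = 0.003177 + j3.805e-06 A.
Step 6 — Convert to polar: |I| = 0.003177 A, ∠I = 0.1°.

I = 0.003177∠0.1° A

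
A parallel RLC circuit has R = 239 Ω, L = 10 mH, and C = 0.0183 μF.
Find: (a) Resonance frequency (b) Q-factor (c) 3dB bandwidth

Step 1 — Resonance: ω₀ = 1/√(LC) = 1/√(0.01·1.83e-08) = 7.392e+04 rad/s.
Step 2 — f₀ = ω₀/(2π) = 1.177e+04 Hz.
Step 3 — Parallel Q: Q = R/(ω₀L) = 239/(7.392e+04·0.01) = 0.3233.
Step 4 — Bandwidth: Δω = ω₀/Q = 2.286e+05 rad/s; BW = Δω/(2π) = 3.639e+04 Hz.

(a) f₀ = 1.177e+04 Hz  (b) Q = 0.3233  (c) BW = 3.639e+04 Hz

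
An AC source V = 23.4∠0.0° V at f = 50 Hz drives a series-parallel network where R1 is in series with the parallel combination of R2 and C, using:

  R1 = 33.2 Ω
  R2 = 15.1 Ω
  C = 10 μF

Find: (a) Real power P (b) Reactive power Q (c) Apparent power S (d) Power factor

Step 1 — Angular frequency: ω = 2π·f = 2π·50 = 314.2 rad/s.
Step 2 — Component impedances:
  R1: Z = R = 33.2 Ω
  R2: Z = R = 15.1 Ω
  C: Z = 1/(jωC) = -j/(ω·C) = 0 - j318.3 Ω
Step 3 — Parallel branch: R2 || C = 1/(1/R2 + 1/C) = 15.07 - j0.7147 Ω.
Step 4 — Series with R1: Z_total = R1 + (R2 || C) = 48.27 - j0.7147 Ω = 48.27∠-0.8° Ω.
Step 5 — Source phasor: V = 23.4∠0.0° V = 23.4 V.
Step 6 — Current: I = V / Z = 0.4847 + j0.007177 A = 0.4848∠0.8° A.
Step 7 — Complex power: S = V·I* = 11.34 - j0.1679 VA.
Step 8 — Real power: P = Re(S) = 11.34 W.
Step 9 — Reactive power: Q = Im(S) = -0.1679 VAR.
Step 10 — Apparent power: |S| = 11.34 VA.
Step 11 — Power factor: PF = P/|S| = 0.9999 (leading).

(a) P = 11.34 W  (b) Q = -0.1679 VAR  (c) S = 11.34 VA  (d) PF = 0.9999 (leading)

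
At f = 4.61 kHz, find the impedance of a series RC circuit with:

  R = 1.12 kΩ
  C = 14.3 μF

Step 1 — Angular frequency: ω = 2π·f = 2π·4610 = 2.897e+04 rad/s.
Step 2 — Component impedances:
  R: Z = R = 1120 Ω
  C: Z = 1/(jωC) = -j/(ω·C) = 0 - j2.414 Ω
Step 3 — Series combination: Z_total = R + C = 1120 - j2.414 Ω = 1120∠-0.1° Ω.

Z = 1120 - j2.414 Ω = 1120∠-0.1° Ω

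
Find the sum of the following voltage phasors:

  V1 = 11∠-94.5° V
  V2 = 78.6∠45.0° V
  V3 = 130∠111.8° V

Step 1 — Convert each phasor to rectangular form:
  V1 = 11·(cos(-94.5°) + j·sin(-94.5°)) = -0.8631 - j10.97 V
  V2 = 78.6·(cos(45.0°) + j·sin(45.0°)) = 55.58 + j55.58 V
  V3 = 130·(cos(111.8°) + j·sin(111.8°)) = -48.28 + j120.7 V
Step 2 — Sum components: V_total = 6.438 + j165.3 V.
Step 3 — Convert to polar: |V_total| = 165.4 V, ∠V_total = 87.8°.

V_total = 165.4∠87.8° V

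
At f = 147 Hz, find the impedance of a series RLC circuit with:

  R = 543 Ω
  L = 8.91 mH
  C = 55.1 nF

Step 1 — Angular frequency: ω = 2π·f = 2π·147 = 923.6 rad/s.
Step 2 — Component impedances:
  R: Z = R = 543 Ω
  L: Z = jωL = j·923.6·0.00891 = 0 + j8.23 Ω
  C: Z = 1/(jωC) = -j/(ω·C) = 0 - j1.965e+04 Ω
Step 3 — Series combination: Z_total = R + L + C = 543 - j1.964e+04 Ω = 1.965e+04∠-88.4° Ω.

Z = 543 - j1.964e+04 Ω = 1.965e+04∠-88.4° Ω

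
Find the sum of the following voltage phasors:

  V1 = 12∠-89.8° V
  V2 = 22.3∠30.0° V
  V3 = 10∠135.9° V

Step 1 — Convert each phasor to rectangular form:
  V1 = 12·(cos(-89.8°) + j·sin(-89.8°)) = 0.04189 - j12 V
  V2 = 22.3·(cos(30.0°) + j·sin(30.0°)) = 19.31 + j11.15 V
  V3 = 10·(cos(135.9°) + j·sin(135.9°)) = -7.181 + j6.959 V
Step 2 — Sum components: V_total = 12.17 + j6.109 V.
Step 3 — Convert to polar: |V_total| = 13.62 V, ∠V_total = 26.7°.

V_total = 13.62∠26.7° V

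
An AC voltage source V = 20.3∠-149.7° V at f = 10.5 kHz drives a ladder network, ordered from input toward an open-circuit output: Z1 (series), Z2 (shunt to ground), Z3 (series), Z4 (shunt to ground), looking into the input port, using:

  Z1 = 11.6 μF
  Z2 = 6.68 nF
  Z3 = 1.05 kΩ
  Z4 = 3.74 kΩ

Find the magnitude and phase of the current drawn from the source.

Step 1 — Angular frequency: ω = 2π·f = 2π·1.05e+04 = 6.597e+04 rad/s.
Step 2 — Component impedances:
  Z1: Z = 1/(jωC) = -j/(ω·C) = 0 - j1.307 Ω
  Z2: Z = 1/(jωC) = -j/(ω·C) = 0 - j2269 Ω
  Z3: Z = R = 1050 Ω
  Z4: Z = R = 3740 Ω
Step 3 — Ladder network (open output): work backward from the far end, alternating series and parallel combinations. Z_in = 877.9 - j1855 Ω = 2052∠-64.7° Ω.
Step 4 — Source phasor: V = 20.3∠-149.7° V = -17.53 - j10.24 V.
Step 5 — Ohm's law: I = V / Z_total = (-17.53 - j10.24) / (877.9 - j1855) = 0.0008568 - j0.009856 A.
Step 6 — Convert to polar: |I| = 0.009894 A, ∠I = -85.0°.

I = 0.009894∠-85.0° A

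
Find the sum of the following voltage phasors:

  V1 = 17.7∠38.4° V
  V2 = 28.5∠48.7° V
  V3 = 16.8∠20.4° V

Step 1 — Convert each phasor to rectangular form:
  V1 = 17.7·(cos(38.4°) + j·sin(38.4°)) = 13.87 + j10.99 V
  V2 = 28.5·(cos(48.7°) + j·sin(48.7°)) = 18.81 + j21.41 V
  V3 = 16.8·(cos(20.4°) + j·sin(20.4°)) = 15.75 + j5.856 V
Step 2 — Sum components: V_total = 48.43 + j38.26 V.
Step 3 — Convert to polar: |V_total| = 61.72 V, ∠V_total = 38.3°.

V_total = 61.72∠38.3° V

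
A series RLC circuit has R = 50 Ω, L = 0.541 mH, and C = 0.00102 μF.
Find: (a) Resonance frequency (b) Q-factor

Step 1 — Resonance condition Im(Z)=0 gives ω₀ = 1/√(LC).
Step 2 — ω₀ = 1/√(0.000541·1.02e-09) = 1.346e+06 rad/s.
Step 3 — f₀ = ω₀/(2π) = 2.143e+05 Hz.
Step 4 — Series Q: Q = ω₀L/R = 1.346e+06·0.000541/50 = 14.57.

(a) f₀ = 2.143e+05 Hz  (b) Q = 14.57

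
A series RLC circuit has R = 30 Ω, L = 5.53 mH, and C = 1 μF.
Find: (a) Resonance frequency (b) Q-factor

Step 1 — Resonance condition Im(Z)=0 gives ω₀ = 1/√(LC).
Step 2 — ω₀ = 1/√(0.00553·1e-06) = 1.345e+04 rad/s.
Step 3 — f₀ = ω₀/(2π) = 2140 Hz.
Step 4 — Series Q: Q = ω₀L/R = 1.345e+04·0.00553/30 = 2.479.

(a) f₀ = 2140 Hz  (b) Q = 2.479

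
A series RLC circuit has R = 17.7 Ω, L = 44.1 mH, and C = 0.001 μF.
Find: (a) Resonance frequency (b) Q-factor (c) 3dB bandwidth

Step 1 — Resonance condition Im(Z)=0 gives ω₀ = 1/√(LC).
Step 2 — ω₀ = 1/√(0.0441·1e-09) = 1.506e+05 rad/s.
Step 3 — f₀ = ω₀/(2π) = 2.397e+04 Hz.
Step 4 — Series Q: Q = ω₀L/R = 1.506e+05·0.0441/17.7 = 375.2.
Step 5 — 3dB bandwidth: Δω = ω₀/Q = 401.4 rad/s; BW = Δω/(2π) = 63.88 Hz.

(a) f₀ = 2.397e+04 Hz  (b) Q = 375.2  (c) BW = 63.88 Hz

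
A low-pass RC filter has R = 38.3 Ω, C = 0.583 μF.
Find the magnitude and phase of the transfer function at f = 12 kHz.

Step 1 — Angular frequency: ω = 2π·1.2e+04 = 7.54e+04 rad/s.
Step 2 — Transfer function: H(jω) = 1/(1 + jωRC).
Step 3 — Denominator: 1 + jωRC = 1 + j·7.54e+04·38.3·5.83e-07 = 1 + j1.684.
Step 4 — H = 0.2608 - j0.4391.
Step 5 — Magnitude: |H| = 0.5107 (-5.8 dB); phase: φ = -59.3°.

|H| = 0.5107 (-5.8 dB), φ = -59.3°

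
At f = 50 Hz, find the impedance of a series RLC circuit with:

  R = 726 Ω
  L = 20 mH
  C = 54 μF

Step 1 — Angular frequency: ω = 2π·f = 2π·50 = 314.2 rad/s.
Step 2 — Component impedances:
  R: Z = R = 726 Ω
  L: Z = jωL = j·314.2·0.02 = 0 + j6.283 Ω
  C: Z = 1/(jωC) = -j/(ω·C) = 0 - j58.95 Ω
Step 3 — Series combination: Z_total = R + L + C = 726 - j52.66 Ω = 727.9∠-4.1° Ω.

Z = 726 - j52.66 Ω = 727.9∠-4.1° Ω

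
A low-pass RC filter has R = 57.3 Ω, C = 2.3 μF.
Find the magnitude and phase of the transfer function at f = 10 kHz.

Step 1 — Angular frequency: ω = 2π·1e+04 = 6.283e+04 rad/s.
Step 2 — Transfer function: H(jω) = 1/(1 + jωRC).
Step 3 — Denominator: 1 + jωRC = 1 + j·6.283e+04·57.3·2.3e-06 = 1 + j8.281.
Step 4 — H = 0.01437 - j0.119.
Step 5 — Magnitude: |H| = 0.1199 (-18.4 dB); phase: φ = -83.1°.

|H| = 0.1199 (-18.4 dB), φ = -83.1°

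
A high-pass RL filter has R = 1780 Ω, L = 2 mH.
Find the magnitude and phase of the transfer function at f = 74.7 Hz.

Step 1 — Angular frequency: ω = 2π·74.7 = 469.4 rad/s.
Step 2 — Transfer function: H(jω) = jωL/(R + jωL).
Step 3 — Numerator jωL = j·0.9387; denominator R + jωL = 1780 + j0.9387.
Step 4 — H = 2.781e-07 + j0.0005274.
Step 5 — Magnitude: |H| = 0.0005274 (-65.6 dB); phase: φ = 90.0°.

|H| = 0.0005274 (-65.6 dB), φ = 90.0°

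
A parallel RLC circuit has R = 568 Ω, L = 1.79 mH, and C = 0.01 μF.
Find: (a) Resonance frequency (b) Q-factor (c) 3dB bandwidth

Step 1 — Resonance: ω₀ = 1/√(LC) = 1/√(0.00179·1e-08) = 2.364e+05 rad/s.
Step 2 — f₀ = ω₀/(2π) = 3.762e+04 Hz.
Step 3 — Parallel Q: Q = R/(ω₀L) = 568/(2.364e+05·0.00179) = 1.343.
Step 4 — Bandwidth: Δω = ω₀/Q = 1.761e+05 rad/s; BW = Δω/(2π) = 2.802e+04 Hz.

(a) f₀ = 3.762e+04 Hz  (b) Q = 1.343  (c) BW = 2.802e+04 Hz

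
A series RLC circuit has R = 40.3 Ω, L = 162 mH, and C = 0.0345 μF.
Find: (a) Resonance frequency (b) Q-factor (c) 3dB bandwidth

Step 1 — Resonance: ω₀ = 1/√(LC) = 1/√(0.162·3.45e-08) = 1.338e+04 rad/s.
Step 2 — f₀ = ω₀/(2π) = 2129 Hz.
Step 3 — Series Q: Q = ω₀L/R = 1.338e+04·0.162/40.3 = 53.77.
Step 4 — Bandwidth: Δω = ω₀/Q = 248.8 rad/s; BW = Δω/(2π) = 39.59 Hz.

(a) f₀ = 2129 Hz  (b) Q = 53.77  (c) BW = 39.59 Hz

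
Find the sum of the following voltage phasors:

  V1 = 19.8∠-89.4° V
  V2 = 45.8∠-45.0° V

Step 1 — Convert each phasor to rectangular form:
  V1 = 19.8·(cos(-89.4°) + j·sin(-89.4°)) = 0.2073 - j19.8 V
  V2 = 45.8·(cos(-45.0°) + j·sin(-45.0°)) = 32.39 - j32.39 V
Step 2 — Sum components: V_total = 32.59 - j52.18 V.
Step 3 — Convert to polar: |V_total| = 61.53 V, ∠V_total = -58.0°.

V_total = 61.53∠-58.0° V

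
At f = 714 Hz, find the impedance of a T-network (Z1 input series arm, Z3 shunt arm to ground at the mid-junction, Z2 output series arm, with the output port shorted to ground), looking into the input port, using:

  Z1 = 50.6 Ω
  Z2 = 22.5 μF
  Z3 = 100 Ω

Step 1 — Angular frequency: ω = 2π·f = 2π·714 = 4486 rad/s.
Step 2 — Component impedances:
  Z1: Z = R = 50.6 Ω
  Z2: Z = 1/(jωC) = -j/(ω·C) = 0 - j9.907 Ω
  Z3: Z = R = 100 Ω
Step 3 — With the output port shorted to ground, the output series arm Z2 runs from the junction to ground; the shunt arm Z3 also runs from the junction to ground. They appear in parallel: Z3 || Z2 = 0.9719 - j9.811 Ω.
Step 4 — Series with input arm Z1: Z_in = Z1 + (Z3 || Z2) = 51.57 - j9.811 Ω = 52.5∠-10.8° Ω.

Z = 51.57 - j9.811 Ω = 52.5∠-10.8° Ω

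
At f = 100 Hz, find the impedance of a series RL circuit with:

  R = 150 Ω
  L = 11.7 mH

Step 1 — Angular frequency: ω = 2π·f = 2π·100 = 628.3 rad/s.
Step 2 — Component impedances:
  R: Z = R = 150 Ω
  L: Z = jωL = j·628.3·0.0117 = 0 + j7.351 Ω
Step 3 — Series combination: Z_total = R + L = 150 + j7.351 Ω = 150.2∠2.8° Ω.

Z = 150 + j7.351 Ω = 150.2∠2.8° Ω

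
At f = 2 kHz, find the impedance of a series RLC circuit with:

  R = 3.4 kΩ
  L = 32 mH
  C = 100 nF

Step 1 — Angular frequency: ω = 2π·f = 2π·2000 = 1.257e+04 rad/s.
Step 2 — Component impedances:
  R: Z = R = 3400 Ω
  L: Z = jωL = j·1.257e+04·0.032 = 0 + j402.1 Ω
  C: Z = 1/(jωC) = -j/(ω·C) = 0 - j795.8 Ω
Step 3 — Series combination: Z_total = R + L + C = 3400 - j393.7 Ω = 3423∠-6.6° Ω.

Z = 3400 - j393.7 Ω = 3423∠-6.6° Ω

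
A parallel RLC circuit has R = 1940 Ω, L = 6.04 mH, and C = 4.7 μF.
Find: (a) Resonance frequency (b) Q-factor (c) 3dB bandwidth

Step 1 — Resonance: ω₀ = 1/√(LC) = 1/√(0.00604·4.7e-06) = 5935 rad/s.
Step 2 — f₀ = ω₀/(2π) = 944.6 Hz.
Step 3 — Parallel Q: Q = R/(ω₀L) = 1940/(5935·0.00604) = 54.12.
Step 4 — Bandwidth: Δω = ω₀/Q = 109.7 rad/s; BW = Δω/(2π) = 17.46 Hz.

(a) f₀ = 944.6 Hz  (b) Q = 54.12  (c) BW = 17.46 Hz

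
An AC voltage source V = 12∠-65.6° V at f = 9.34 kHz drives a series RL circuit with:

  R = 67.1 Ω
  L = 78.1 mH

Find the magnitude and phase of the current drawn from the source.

Step 1 — Angular frequency: ω = 2π·f = 2π·9340 = 5.868e+04 rad/s.
Step 2 — Component impedances:
  R: Z = R = 67.1 Ω
  L: Z = jωL = j·5.868e+04·0.0781 = 0 + j4583 Ω
Step 3 — Series combination: Z_total = R + L = 67.1 + j4583 Ω = 4584∠89.2° Ω.
Step 4 — Source phasor: V = 12∠-65.6° V = 4.957 - j10.93 V.
Step 5 — Ohm's law: I = V / Z_total = (4.957 - j10.93) / (67.1 + j4583) = -0.002368 - j0.001116 A.
Step 6 — Convert to polar: |I| = 0.002618 A, ∠I = -154.8°.

I = 0.002618∠-154.8° A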